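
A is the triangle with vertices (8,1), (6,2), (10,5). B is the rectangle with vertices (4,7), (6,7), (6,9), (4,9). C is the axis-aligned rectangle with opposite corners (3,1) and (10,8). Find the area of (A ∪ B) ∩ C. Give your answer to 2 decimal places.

|A ∪ B| = 9.
|(A ∪ B) ∩ C| = 7.00.

7.00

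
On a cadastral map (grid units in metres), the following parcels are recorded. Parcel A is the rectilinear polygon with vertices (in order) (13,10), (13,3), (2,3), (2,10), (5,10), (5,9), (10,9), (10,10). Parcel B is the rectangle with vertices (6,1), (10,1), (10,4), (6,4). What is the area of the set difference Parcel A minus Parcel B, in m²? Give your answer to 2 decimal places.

68.00

|Parcel A| = 72, |Parcel A∩Parcel B| = 4.
|Parcel A ∖ Parcel B| = |Parcel A| − |Parcel A∩Parcel B| = 72 − 4 = 68.00.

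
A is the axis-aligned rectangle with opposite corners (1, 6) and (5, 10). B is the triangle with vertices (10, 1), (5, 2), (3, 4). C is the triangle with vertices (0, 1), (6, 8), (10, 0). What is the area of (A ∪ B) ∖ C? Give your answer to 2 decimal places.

|A ∪ B| = 20.
|(A ∪ B) ∩ C| = 4.2572.
|(A ∪ B) ∖ C| = 20 − 4.2572 = 15.74.

15.74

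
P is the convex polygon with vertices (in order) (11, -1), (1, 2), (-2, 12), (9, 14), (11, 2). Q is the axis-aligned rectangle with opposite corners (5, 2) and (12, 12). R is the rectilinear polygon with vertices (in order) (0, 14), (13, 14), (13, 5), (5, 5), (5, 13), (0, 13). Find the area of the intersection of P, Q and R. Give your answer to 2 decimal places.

34.42

The intersection is the polygon with vertices (5,12), (9.333,12), (10.5,5), (5,5).
By the shoelace formula its area is 34.42.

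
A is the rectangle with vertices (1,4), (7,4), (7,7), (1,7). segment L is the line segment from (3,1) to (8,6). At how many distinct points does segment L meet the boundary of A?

2

The segment meets the boundary at (7,5), (6,4).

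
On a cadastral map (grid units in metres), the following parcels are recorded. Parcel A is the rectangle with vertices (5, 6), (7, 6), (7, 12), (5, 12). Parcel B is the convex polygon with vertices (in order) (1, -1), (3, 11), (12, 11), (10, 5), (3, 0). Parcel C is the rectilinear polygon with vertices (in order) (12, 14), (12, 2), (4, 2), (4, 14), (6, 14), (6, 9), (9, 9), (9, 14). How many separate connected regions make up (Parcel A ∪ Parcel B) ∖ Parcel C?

(Parcel A ∪ Parcel B) ∖ Parcel C splits into 2 disjoint pieces (area 7, area 22.8).

2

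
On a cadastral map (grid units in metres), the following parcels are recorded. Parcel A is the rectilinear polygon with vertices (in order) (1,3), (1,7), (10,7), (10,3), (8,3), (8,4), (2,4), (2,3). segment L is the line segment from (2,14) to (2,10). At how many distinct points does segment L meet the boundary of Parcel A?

The segment lies entirely outside Parcel A and never meets its boundary.

0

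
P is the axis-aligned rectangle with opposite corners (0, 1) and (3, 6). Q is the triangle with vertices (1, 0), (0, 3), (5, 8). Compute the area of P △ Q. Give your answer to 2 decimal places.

|P| = 15, |Q| = 10, |P∩Q| = 7.5833.
|P △ Q| = |P| + |Q| − 2·|P∩Q| = 15 + 10 − 15.1667 = 9.83.

9.83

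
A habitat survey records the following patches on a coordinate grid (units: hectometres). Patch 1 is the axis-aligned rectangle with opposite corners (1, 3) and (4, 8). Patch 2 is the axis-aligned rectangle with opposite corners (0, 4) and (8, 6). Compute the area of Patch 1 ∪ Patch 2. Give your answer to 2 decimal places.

By inclusion–exclusion:
Individual areas: |Patch 1| = 15, |Patch 2| = 16.
|Patch 1∩Patch 2|: x∈[1,4], y∈[4,6] → 3·2 = 6.
|Patch 1 ∪ Patch 2| = 31 − 6 = 25.00.

25.00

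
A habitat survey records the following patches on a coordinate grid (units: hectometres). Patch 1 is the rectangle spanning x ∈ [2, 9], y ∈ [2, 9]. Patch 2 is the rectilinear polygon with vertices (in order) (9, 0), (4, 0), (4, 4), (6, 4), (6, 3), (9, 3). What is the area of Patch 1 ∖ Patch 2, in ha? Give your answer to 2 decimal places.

42.00

|Patch 1| = 49, |Patch 1∩Patch 2| = 7.
|Patch 1 ∖ Patch 2| = |Patch 1| − |Patch 1∩Patch 2| = 49 − 7 = 42.00.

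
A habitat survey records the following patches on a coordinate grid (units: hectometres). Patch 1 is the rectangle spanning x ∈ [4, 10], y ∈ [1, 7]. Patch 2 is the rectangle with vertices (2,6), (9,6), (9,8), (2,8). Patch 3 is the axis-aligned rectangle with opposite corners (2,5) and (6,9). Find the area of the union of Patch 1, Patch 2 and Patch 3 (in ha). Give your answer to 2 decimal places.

By inclusion–exclusion:
Individual areas: |Patch 1| = 36, |Patch 2| = 14, |Patch 3| = 16.
|Patch 1∩Patch 2|: x∈[4,9], y∈[6,7] → 5·1 = 5.
|Patch 1∩Patch 3|: x∈[4,6], y∈[5,7] → 2·2 = 4.
|Patch 2∩Patch 3|: x∈[2,6], y∈[6,8] → 4·2 = 8.
|Patch 1∩Patch 2∩Patch 3| = 2.
|Patch 1 ∪ Patch 2 ∪ Patch 3| = 66 − 17 + 2 = 51.00.

51.00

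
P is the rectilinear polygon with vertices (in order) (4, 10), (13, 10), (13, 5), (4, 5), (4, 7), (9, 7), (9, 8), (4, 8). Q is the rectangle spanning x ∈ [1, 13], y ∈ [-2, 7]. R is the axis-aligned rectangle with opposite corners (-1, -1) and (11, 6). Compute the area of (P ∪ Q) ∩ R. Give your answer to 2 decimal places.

70.00

The region (P ∪ Q) ∩ R is the polygon with vertices (1,6), (11,6), (11,-1), (1,-1).
By the shoelace formula its area is 70.00.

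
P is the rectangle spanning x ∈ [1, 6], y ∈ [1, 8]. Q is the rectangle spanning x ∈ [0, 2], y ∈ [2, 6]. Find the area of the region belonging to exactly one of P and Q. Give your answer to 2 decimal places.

35.00

|P∩Q|: x∈[1,2], y∈[2,6] → 1·4 = 4.
|P △ Q| = |P| + |Q| − 2·|P∩Q| = 35 + 8 − 8 = 35.00.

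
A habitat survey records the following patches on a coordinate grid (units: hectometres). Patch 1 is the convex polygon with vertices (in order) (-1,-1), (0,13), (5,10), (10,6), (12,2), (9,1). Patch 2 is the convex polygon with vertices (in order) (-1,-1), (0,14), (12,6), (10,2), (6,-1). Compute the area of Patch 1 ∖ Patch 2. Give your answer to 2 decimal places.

3.18

|Patch 1| = 107, |Patch 1∩Patch 2| = 103.8182.
|Patch 1 ∖ Patch 2| = |Patch 1| − |Patch 1∩Patch 2| = 107 − 103.8182 = 3.18.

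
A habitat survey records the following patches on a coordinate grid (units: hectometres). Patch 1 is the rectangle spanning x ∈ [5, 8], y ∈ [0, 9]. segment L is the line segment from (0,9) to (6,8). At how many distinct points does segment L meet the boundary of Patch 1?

1

The segment meets the boundary at (5,8.167).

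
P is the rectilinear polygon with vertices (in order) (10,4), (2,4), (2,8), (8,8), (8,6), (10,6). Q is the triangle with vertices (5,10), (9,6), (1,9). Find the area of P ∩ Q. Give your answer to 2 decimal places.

3.02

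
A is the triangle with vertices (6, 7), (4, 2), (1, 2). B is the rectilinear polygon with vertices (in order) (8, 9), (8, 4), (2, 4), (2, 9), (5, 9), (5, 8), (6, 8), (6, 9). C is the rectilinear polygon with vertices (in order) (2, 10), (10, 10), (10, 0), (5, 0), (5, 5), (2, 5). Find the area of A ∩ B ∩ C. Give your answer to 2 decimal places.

1.25

The intersection is the polygon with vertices (6,7), (5,4.5), (5,5), (4,5).
By the shoelace formula its area is 1.25.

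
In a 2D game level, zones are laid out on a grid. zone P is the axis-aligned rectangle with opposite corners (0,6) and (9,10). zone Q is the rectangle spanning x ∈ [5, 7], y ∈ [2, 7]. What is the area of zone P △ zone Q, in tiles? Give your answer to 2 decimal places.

42.00

|zone P∩zone Q|: x∈[5,7], y∈[6,7] → 2·1 = 2.
|zone P △ zone Q| = |zone P| + |zone Q| − 2·|zone P∩zone Q| = 36 + 10 − 4 = 42.00.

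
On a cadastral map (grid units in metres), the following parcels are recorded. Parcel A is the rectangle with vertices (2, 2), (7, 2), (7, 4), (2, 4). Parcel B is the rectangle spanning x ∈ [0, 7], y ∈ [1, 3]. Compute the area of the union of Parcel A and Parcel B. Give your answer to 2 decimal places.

By inclusion–exclusion:
Individual areas: |Parcel A| = 10, |Parcel B| = 14.
|Parcel A∩Parcel B|: x∈[2,7], y∈[2,3] → 5·1 = 5.
|Parcel A ∪ Parcel B| = 24 − 5 = 19.00.

19.00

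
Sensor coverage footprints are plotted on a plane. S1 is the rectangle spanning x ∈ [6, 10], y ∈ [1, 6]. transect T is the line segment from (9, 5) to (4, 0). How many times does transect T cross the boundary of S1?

1

The segment meets the boundary at (6,2).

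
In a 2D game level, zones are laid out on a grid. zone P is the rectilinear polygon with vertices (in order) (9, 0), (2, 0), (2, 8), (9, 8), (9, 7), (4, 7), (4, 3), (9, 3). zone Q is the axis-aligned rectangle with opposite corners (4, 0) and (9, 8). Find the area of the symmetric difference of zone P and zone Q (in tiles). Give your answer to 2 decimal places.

|zone P| = 36, |zone Q| = 40, |zone P∩zone Q| = 20.
|zone P △ zone Q| = |zone P| + |zone Q| − 2·|zone P∩zone Q| = 36 + 40 − 40 = 36.00.

36.00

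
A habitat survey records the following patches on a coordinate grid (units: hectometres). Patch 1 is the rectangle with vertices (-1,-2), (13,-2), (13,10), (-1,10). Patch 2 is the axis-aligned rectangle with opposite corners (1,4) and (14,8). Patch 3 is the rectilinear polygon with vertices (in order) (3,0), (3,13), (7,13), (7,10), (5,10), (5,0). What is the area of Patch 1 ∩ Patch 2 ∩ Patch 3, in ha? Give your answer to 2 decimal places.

8.00

The intersection is the polygon with vertices (3,4), (3,8), (5,8), (5,4).
By the shoelace formula its area is 8.00.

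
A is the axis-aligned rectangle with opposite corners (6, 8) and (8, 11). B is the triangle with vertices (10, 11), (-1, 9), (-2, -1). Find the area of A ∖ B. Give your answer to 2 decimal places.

1.59

|A| = 6, |A∩B| = 4.4091.
|A ∖ B| = |A| − |A∩B| = 6 − 4.4091 = 1.59.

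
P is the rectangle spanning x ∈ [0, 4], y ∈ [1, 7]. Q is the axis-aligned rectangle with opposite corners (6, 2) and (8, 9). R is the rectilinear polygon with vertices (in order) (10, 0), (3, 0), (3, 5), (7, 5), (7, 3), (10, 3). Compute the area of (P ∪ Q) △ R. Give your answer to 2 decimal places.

51.00

|P ∪ Q| = 38.
|(P ∪ Q) ∩ R| = 8.
|(P ∪ Q) △ R| = 38 + 29 − 16 = 51.00.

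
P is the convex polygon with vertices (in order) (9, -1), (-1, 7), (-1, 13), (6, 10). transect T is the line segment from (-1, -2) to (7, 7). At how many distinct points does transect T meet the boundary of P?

2

The segment meets the boundary at (6.861,6.843), (3.675,3.26).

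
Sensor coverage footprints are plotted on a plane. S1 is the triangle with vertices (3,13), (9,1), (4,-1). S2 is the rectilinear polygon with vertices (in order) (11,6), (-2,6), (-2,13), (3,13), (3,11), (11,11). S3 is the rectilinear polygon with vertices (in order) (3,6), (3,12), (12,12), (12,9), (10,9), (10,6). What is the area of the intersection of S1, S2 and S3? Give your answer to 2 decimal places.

The intersection is the polygon with vertices (3.5,6), (3.143,11), (4,11), (6.5,6).
By the shoelace formula its area is 9.64.

9.64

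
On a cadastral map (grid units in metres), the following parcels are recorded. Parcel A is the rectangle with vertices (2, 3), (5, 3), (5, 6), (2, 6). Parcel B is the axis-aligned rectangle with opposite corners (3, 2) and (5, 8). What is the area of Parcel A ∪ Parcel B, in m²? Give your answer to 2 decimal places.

By inclusion–exclusion:
Individual areas: |Parcel A| = 9, |Parcel B| = 12.
|Parcel A∩Parcel B|: x∈[3,5], y∈[3,6] → 2·3 = 6.
|Parcel A ∪ Parcel B| = 21 − 6 = 15.00.

15.00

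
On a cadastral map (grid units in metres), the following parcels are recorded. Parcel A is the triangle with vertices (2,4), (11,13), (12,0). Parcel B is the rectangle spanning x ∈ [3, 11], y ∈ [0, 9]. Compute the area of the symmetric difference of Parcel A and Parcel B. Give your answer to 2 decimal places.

39.00

|Parcel A| = 63, |Parcel B| = 72, |Parcel A∩Parcel B| = 48.
|Parcel A △ Parcel B| = |Parcel A| + |Parcel B| − 2·|Parcel A∩Parcel B| = 63 + 72 − 96 = 39.00.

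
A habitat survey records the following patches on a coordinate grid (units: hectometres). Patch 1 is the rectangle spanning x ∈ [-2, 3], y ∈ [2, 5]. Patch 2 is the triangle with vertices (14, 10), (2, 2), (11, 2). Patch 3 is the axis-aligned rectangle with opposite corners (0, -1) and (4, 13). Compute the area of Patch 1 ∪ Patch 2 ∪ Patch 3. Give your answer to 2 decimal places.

By inclusion–exclusion:
Individual areas: |Patch 1| = 15, |Patch 2| = 36, |Patch 3| = 56.
|Patch 1∩Patch 2| = 0.3333.
|Patch 1∩Patch 3|: x∈[0,3], y∈[2,5] → 3·3 = 9.
|Patch 2∩Patch 3| = 1.3333.
|Patch 1∩Patch 2∩Patch 3| = 0.3333.
|Patch 1 ∪ Patch 2 ∪ Patch 3| = 107 − 10.6667 + 0.3333 = 96.67.

96.67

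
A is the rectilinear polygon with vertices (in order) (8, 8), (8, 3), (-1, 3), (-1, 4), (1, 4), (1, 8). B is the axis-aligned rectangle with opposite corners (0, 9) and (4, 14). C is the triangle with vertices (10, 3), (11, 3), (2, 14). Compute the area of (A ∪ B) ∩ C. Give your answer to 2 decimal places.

|A ∪ B| = 57.
|(A ∪ B) ∩ C| = 1.42.

1.42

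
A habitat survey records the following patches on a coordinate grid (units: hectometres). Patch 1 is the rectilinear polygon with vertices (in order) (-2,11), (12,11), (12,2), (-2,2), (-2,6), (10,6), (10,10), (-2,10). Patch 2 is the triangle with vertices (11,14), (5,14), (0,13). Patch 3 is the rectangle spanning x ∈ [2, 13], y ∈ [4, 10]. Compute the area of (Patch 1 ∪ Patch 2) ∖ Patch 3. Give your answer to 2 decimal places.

|Patch 1 ∪ Patch 2| = 81.
|(Patch 1 ∪ Patch 2) ∩ Patch 3| = 28.
|(Patch 1 ∪ Patch 2) ∖ Patch 3| = 81 − 28 = 53.00.

53.00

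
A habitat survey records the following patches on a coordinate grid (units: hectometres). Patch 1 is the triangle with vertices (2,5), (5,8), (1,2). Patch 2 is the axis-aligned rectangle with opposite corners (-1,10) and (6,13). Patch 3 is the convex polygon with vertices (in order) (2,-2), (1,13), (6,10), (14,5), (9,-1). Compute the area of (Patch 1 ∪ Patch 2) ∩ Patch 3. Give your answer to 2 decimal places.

9.89

|Patch 1 ∪ Patch 2| = 24.
|(Patch 1 ∪ Patch 2) ∩ Patch 3| = 9.89.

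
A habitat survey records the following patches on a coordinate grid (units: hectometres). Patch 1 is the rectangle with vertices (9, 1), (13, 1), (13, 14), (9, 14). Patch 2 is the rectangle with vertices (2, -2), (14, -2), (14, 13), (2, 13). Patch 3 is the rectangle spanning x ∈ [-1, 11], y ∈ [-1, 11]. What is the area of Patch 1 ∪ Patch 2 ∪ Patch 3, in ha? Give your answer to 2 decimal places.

220.00

By inclusion–exclusion:
Individual areas: |Patch 1| = 52, |Patch 2| = 180, |Patch 3| = 144.
|Patch 1∩Patch 2|: x∈[9,13], y∈[1,13] → 4·12 = 48.
|Patch 1∩Patch 3|: x∈[9,11], y∈[1,11] → 2·10 = 20.
|Patch 2∩Patch 3|: x∈[2,11], y∈[-1,11] → 9·12 = 108.
|Patch 1∩Patch 2∩Patch 3| = 20.
|Patch 1 ∪ Patch 2 ∪ Patch 3| = 376 − 176 + 20 = 220.00.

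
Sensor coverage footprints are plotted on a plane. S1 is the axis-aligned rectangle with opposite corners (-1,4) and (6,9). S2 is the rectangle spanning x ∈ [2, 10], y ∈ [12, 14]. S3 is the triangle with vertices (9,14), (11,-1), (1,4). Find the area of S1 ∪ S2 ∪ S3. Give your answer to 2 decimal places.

104.13

By inclusion–exclusion:
Individual areas: |S1| = 35, |S2| = 16, |S3| = 70.
|S1∩S2| = 0 (no overlap).
|S1∩S3| = 15.
|S2∩S3| = 1.8667.
|S1∩S2∩S3| = 0.
|S1 ∪ S2 ∪ S3| = 121 − 16.8667 + 0 = 104.13.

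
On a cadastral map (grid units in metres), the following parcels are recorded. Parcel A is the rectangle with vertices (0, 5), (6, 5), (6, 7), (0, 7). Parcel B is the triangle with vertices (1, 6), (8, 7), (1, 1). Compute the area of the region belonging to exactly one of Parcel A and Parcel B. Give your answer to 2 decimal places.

|Parcel A| = 12, |Parcel B| = 17.5, |Parcel A∩Parcel B| = 6.7381.
|Parcel A △ Parcel B| = |Parcel A| + |Parcel B| − 2·|Parcel A∩Parcel B| = 12 + 17.5 − 13.4762 = 16.02.

16.02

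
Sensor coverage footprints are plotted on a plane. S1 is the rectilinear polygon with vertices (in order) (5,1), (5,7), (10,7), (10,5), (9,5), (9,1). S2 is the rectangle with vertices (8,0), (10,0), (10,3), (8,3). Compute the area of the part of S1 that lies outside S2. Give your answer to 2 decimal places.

24.00

|S1| = 26, |S1∩S2| = 2.
|S1 ∖ S2| = |S1| − |S1∩S2| = 26 − 2 = 24.00.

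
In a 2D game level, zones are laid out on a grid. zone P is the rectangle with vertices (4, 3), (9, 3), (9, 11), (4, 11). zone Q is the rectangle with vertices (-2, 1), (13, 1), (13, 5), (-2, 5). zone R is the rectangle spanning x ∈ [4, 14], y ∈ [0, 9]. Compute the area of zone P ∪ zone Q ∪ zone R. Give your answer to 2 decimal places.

124.00

By inclusion–exclusion:
Individual areas: |zone P| = 40, |zone Q| = 60, |zone R| = 90.
|zone P∩zone Q|: x∈[4,9], y∈[3,5] → 5·2 = 10.
|zone P∩zone R|: x∈[4,9], y∈[3,9] → 5·6 = 30.
|zone Q∩zone R|: x∈[4,13], y∈[1,5] → 9·4 = 36.
|zone P∩zone Q∩zone R| = 10.
|zone P ∪ zone Q ∪ zone R| = 190 − 76 + 10 = 124.00.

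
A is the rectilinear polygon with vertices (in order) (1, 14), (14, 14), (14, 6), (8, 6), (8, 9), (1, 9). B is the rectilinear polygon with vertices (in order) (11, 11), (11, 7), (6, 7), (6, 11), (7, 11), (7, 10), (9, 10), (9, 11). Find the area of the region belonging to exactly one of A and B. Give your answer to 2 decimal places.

73.00

|A| = 83, |B| = 18, |A∩B| = 14.
|A △ B| = |A| + |B| − 2·|A∩B| = 83 + 18 − 28 = 73.00.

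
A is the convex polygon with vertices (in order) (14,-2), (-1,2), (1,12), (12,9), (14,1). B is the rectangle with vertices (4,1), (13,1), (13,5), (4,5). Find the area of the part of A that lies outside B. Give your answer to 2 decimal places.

|A| = 139.5, |A∩B| = 36.
|A ∖ B| = |A| − |A∩B| = 139.5 − 36 = 103.50.

103.50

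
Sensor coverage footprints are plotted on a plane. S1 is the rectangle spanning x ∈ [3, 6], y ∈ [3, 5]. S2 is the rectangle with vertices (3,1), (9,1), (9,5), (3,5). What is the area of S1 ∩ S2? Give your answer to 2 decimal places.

6.00

|S1∩S2|: x∈[3,6], y∈[3,5] → 3·2 = 6.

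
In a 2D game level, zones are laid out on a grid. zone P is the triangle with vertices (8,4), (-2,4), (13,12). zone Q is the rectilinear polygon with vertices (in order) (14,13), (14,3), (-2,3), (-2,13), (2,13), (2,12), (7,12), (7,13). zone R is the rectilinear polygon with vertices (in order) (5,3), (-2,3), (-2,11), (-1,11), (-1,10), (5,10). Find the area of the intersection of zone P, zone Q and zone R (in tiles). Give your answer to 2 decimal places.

The intersection is the polygon with vertices (5,7.733), (5,4), (-2,4).
By the shoelace formula its area is 13.07.

13.07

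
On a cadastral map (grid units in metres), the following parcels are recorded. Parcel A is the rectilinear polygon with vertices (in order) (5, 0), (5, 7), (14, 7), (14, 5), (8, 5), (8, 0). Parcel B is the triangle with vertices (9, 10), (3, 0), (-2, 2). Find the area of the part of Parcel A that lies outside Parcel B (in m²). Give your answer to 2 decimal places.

|Parcel A| = 33, |Parcel A∩Parcel B| = 4.0333.
|Parcel A ∖ Parcel B| = |Parcel A| − |Parcel A∩Parcel B| = 33 − 4.0333 = 28.97.

28.97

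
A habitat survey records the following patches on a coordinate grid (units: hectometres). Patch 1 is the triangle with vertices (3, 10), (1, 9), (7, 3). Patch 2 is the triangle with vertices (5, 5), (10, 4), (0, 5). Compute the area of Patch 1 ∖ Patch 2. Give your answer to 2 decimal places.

8.65

|Patch 1| = 9, |Patch 1∩Patch 2| = 0.3474.
|Patch 1 ∖ Patch 2| = |Patch 1| − |Patch 1∩Patch 2| = 9 − 0.3474 = 8.65.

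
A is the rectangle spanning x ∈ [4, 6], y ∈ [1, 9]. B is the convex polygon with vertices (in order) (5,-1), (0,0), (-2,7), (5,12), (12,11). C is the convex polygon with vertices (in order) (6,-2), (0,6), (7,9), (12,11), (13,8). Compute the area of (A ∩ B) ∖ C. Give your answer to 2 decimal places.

1.71

|A ∩ B| = 16.
|(A ∩ B) ∩ C| = 14.2857.
|(A ∩ B) ∖ C| = 16 − 14.2857 = 1.71.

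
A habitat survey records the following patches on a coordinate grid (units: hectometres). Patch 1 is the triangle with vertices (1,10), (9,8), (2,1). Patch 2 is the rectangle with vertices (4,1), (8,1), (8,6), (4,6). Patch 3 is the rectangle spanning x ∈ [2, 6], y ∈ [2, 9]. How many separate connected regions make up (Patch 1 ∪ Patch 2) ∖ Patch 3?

2

(Patch 1 ∪ Patch 2) ∖ Patch 3 splits into 2 disjoint pieces (area 17.125, area 6).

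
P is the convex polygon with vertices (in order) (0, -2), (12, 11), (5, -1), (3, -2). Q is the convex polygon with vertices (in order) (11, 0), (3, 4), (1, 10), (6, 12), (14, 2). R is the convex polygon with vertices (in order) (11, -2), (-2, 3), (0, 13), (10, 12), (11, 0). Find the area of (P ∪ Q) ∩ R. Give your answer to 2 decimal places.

75.28

|P ∪ Q| = 96.0268.
|(P ∪ Q) ∩ R| = 75.28.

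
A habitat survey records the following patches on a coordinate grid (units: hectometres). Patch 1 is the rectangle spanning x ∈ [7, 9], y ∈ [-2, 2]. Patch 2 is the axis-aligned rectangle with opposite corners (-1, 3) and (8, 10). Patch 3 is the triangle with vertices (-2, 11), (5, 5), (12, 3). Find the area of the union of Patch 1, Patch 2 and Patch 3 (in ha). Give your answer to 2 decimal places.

By inclusion–exclusion:
Individual areas: |Patch 1| = 8, |Patch 2| = 63, |Patch 3| = 14.
|Patch 1∩Patch 2| = 0 (no overlap).
|Patch 1∩Patch 3| = 0.
|Patch 2∩Patch 3| = 11.4226.
|Patch 1∩Patch 2∩Patch 3| = 0.
|Patch 1 ∪ Patch 2 ∪ Patch 3| = 85 − 11.4226 + 0 = 73.58.

73.58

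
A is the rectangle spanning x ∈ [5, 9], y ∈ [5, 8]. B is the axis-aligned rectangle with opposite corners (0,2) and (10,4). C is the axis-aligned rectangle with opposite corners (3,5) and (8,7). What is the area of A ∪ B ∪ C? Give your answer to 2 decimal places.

36.00

By inclusion–exclusion:
Individual areas: |A| = 12, |B| = 20, |C| = 10.
|A∩B| = 0 (no overlap).
|A∩C|: x∈[5,8], y∈[5,7] → 3·2 = 6.
|B∩C| = 0 (no overlap).
|A∩B∩C| = 0.
|A ∪ B ∪ C| = 42 − 6 + 0 = 36.00.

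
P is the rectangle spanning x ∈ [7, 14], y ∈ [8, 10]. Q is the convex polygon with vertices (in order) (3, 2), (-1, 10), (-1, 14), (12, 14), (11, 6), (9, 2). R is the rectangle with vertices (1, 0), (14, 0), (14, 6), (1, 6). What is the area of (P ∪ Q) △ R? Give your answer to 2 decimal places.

147.25

|P ∪ Q| = 133.25.
|(P ∪ Q) ∩ R| = 32.
|(P ∪ Q) △ R| = 133.25 + 78 − 64 = 147.25.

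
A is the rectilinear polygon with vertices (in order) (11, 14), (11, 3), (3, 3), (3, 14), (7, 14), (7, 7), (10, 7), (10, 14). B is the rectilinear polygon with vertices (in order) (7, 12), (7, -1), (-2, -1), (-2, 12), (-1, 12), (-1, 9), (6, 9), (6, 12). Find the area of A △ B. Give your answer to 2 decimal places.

|A| = 67, |B| = 96, |A∩B| = 27.
|A △ B| = |A| + |B| − 2·|A∩B| = 67 + 96 − 54 = 109.00.

109.00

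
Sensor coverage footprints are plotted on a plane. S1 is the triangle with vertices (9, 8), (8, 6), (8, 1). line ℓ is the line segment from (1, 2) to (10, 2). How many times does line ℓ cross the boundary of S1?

2

The segment meets the boundary at (8.143,2), (8,2).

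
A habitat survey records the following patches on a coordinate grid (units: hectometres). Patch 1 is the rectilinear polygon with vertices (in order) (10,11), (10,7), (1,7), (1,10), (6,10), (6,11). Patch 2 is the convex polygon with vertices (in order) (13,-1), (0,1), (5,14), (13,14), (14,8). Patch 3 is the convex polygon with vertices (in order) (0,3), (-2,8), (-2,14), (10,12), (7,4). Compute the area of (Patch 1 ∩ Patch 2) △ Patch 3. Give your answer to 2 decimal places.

80.15

|Patch 1 ∩ Patch 2| = 25.3462.
|(Patch 1 ∩ Patch 2) ∩ Patch 3| = 20.8462.
|(Patch 1 ∩ Patch 2) △ Patch 3| = 25.3462 + 96.5 − 41.6923 = 80.15.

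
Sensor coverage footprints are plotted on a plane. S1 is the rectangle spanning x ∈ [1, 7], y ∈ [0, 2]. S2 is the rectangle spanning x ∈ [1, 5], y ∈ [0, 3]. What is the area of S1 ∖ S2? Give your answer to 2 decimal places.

4.00

|S1∩S2|: x∈[1,5], y∈[0,2] → 4·2 = 8.
|S1| = 12.
|S1 ∖ S2| = |S1| − |S1∩S2| = 12 − 8 = 4.00.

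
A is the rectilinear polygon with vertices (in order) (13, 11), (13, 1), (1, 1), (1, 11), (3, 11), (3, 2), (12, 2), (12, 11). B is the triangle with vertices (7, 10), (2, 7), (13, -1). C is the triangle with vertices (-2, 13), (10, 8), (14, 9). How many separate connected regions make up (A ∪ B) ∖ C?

2

(A ∪ B) ∖ C splits into 2 disjoint pieces (area 69.904, area 1.625).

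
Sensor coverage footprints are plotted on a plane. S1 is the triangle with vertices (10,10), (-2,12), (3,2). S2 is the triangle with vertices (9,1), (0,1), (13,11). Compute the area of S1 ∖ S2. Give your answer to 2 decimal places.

|S1| = 55, |S1∩S2| = 2.5972.
|S1 ∖ S2| = |S1| − |S1∩S2| = 55 − 2.5972 = 52.40.

52.40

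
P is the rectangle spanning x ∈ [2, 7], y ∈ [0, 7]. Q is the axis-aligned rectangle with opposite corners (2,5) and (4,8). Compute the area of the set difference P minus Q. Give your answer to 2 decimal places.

31.00

|P∩Q|: x∈[2,4], y∈[5,7] → 2·2 = 4.
|P| = 35.
|P ∖ Q| = |P| − |P∩Q| = 35 − 4 = 31.00.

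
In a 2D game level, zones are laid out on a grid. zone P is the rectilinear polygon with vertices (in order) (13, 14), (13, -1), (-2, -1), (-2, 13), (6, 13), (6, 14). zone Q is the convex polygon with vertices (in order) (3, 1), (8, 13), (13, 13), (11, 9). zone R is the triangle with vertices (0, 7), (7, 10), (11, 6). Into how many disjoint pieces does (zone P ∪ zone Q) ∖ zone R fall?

1

(zone P ∪ zone Q) ∖ zone R is a single connected region.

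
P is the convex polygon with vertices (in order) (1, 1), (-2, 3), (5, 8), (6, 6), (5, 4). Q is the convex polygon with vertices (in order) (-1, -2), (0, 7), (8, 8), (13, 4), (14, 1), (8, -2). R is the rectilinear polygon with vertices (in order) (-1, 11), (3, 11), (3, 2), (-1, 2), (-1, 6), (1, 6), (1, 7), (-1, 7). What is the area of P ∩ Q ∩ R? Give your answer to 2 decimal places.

The intersection is the polygon with vertices (-0.31,4.207), (3,6.571), (3,2.5), (2.333,2), (-0.5,2), (-0.552,2.034).
By the shoelace formula its area is 11.32.

11.32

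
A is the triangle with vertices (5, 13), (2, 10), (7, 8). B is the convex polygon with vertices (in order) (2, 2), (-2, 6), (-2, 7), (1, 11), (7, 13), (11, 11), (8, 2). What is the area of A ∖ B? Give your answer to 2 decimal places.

0.41

|A| = 10.5, |A∩B| = 10.0882.
|A ∖ B| = |A| − |A∩B| = 10.5 − 10.0882 = 0.41.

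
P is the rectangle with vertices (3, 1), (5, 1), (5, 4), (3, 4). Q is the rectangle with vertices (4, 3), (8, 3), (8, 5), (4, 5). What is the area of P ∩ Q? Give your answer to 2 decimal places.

1.00

|P∩Q|: x∈[4,5], y∈[3,4] → 1·1 = 1.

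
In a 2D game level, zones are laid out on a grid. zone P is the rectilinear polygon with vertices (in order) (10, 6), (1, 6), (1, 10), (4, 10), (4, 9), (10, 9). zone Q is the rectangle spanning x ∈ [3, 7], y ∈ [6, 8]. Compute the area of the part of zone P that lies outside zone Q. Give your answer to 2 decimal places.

22.00

|zone P| = 30, |zone P∩zone Q| = 8.
|zone P ∖ zone Q| = |zone P| − |zone P∩zone Q| = 30 − 8 = 22.00.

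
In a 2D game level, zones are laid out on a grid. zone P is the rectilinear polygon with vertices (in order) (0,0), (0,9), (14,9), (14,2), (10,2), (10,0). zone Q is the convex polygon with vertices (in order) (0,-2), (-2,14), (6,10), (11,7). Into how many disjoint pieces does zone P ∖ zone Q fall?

zone P ∖ zone Q is a single connected region.

1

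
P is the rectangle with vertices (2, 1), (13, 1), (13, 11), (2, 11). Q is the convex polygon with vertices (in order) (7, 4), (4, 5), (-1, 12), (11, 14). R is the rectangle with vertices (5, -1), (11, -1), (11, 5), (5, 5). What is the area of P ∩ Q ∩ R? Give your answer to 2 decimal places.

The intersection is the polygon with vertices (7,4), (5,4.667), (5,5), (7.4,5).
By the shoelace formula its area is 1.53.

1.53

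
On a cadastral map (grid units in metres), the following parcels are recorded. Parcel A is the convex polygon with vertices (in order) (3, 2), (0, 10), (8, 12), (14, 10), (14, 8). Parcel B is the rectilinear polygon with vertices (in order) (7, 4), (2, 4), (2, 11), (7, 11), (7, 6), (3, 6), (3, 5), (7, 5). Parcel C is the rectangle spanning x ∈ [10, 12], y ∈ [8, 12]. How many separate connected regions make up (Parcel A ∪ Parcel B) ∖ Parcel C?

(Parcel A ∪ Parcel B) ∖ Parcel C is a single connected region.

1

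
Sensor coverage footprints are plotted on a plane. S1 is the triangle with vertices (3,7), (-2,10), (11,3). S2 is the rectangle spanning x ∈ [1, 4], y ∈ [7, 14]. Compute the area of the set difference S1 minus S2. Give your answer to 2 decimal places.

|S1| = 2, |S1∩S2| = 0.5802.
|S1 ∖ S2| = |S1| − |S1∩S2| = 2 − 0.5802 = 1.42.

1.42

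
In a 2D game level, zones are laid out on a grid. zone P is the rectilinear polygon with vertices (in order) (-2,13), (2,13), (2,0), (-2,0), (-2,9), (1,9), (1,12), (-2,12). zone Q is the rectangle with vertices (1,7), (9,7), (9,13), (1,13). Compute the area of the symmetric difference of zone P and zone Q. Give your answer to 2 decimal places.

79.00

|zone P| = 43, |zone Q| = 48, |zone P∩zone Q| = 6.
|zone P △ zone Q| = |zone P| + |zone Q| − 2·|zone P∩zone Q| = 43 + 48 − 12 = 79.00.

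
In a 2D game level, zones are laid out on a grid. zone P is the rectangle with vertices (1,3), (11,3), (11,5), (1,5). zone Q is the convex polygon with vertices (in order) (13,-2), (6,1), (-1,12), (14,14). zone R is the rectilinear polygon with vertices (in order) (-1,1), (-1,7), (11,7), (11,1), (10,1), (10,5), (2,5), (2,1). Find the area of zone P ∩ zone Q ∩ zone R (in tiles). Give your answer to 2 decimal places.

2.00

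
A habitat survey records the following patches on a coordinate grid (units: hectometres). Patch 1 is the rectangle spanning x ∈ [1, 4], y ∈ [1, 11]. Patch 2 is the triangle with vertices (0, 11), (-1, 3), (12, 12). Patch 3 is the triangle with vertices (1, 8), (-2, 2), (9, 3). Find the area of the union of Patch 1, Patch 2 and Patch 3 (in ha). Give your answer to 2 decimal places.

73.78

By inclusion–exclusion:
Individual areas: |Patch 1| = 30, |Patch 2| = 47.5, |Patch 3| = 31.5.
|Patch 1∩Patch 2| = 16.7308.
|Patch 1∩Patch 3| = 13.9602.
|Patch 2∩Patch 3| = 9.4933.
|Patch 1∩Patch 2∩Patch 3| = 4.9613.
|Patch 1 ∪ Patch 2 ∪ Patch 3| = 109 − 40.1843 + 4.9613 = 73.78.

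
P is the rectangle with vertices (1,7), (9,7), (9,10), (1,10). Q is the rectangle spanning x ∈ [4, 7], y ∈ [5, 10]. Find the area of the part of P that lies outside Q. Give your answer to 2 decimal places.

|P∩Q|: x∈[4,7], y∈[7,10] → 3·3 = 9.
|P| = 24.
|P ∖ Q| = |P| − |P∩Q| = 24 − 9 = 15.00.

15.00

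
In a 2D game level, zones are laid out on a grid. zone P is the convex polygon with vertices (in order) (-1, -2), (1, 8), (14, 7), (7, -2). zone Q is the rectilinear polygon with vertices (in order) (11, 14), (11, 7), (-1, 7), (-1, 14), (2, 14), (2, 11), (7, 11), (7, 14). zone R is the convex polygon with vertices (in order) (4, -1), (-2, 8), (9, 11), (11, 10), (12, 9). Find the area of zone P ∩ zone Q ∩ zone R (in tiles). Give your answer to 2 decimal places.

6.13

The intersection is the polygon with vertices (10.609,7.261), (10.4,7), (0.8,7), (1,8).
By the shoelace formula its area is 6.13.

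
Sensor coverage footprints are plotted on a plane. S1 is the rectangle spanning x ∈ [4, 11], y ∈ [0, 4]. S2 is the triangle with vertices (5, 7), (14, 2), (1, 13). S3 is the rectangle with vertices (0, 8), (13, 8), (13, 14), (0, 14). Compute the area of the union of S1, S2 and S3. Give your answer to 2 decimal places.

By inclusion–exclusion:
Individual areas: |S1| = 28, |S2| = 17, |S3| = 78.
|S1∩S2| = 0.1.
|S1∩S3| = 0 (no overlap).
|S2∩S3| = 6.4394.
|S1∩S2∩S3| = 0.
|S1 ∪ S2 ∪ S3| = 123 − 6.5394 + 0 = 116.46.

116.46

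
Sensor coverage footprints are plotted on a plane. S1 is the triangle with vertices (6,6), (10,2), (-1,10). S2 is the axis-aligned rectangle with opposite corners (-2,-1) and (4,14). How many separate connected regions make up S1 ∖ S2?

S1 ∖ S2 is a single connected region.

1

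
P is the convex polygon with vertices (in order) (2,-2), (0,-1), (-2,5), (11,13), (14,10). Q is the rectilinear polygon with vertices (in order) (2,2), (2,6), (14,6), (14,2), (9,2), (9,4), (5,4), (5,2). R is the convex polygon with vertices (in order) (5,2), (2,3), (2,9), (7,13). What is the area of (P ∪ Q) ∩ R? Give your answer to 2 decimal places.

The region (P ∪ Q) ∩ R is the polygon with vertices (6.496,10.228), (5,2), (2,3), (2,7.462).
By the shoelace formula its area is 23.12.

23.12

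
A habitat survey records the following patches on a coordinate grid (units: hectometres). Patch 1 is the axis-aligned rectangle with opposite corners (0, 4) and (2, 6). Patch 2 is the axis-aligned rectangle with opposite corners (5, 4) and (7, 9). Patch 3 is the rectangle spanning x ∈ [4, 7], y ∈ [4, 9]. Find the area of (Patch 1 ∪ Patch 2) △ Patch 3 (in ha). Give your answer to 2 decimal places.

|Patch 1 ∪ Patch 2| = 14.
|(Patch 1 ∪ Patch 2) ∩ Patch 3| = 10.
|(Patch 1 ∪ Patch 2) △ Patch 3| = 14 + 15 − 20 = 9.00.

9.00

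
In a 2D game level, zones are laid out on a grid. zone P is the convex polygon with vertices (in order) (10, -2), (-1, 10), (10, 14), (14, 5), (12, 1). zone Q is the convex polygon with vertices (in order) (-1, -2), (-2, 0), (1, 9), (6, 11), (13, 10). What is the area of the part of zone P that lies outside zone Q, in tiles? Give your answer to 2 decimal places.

|zone P| = 121, |zone P∩zone Q| = 47.9514.
|zone P ∖ zone Q| = |zone P| − |zone P∩zone Q| = 121 − 47.9514 = 73.05.

73.05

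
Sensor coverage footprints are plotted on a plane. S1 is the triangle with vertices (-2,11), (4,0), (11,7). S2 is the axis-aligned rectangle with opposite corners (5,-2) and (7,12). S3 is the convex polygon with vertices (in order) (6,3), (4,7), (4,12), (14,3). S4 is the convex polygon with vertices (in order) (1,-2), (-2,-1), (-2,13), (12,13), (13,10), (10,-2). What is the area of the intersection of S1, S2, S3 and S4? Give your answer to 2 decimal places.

10.08

The intersection is the polygon with vertices (7,8.231), (7,3), (6,3), (5,5), (5,8.846).
By the shoelace formula its area is 10.08.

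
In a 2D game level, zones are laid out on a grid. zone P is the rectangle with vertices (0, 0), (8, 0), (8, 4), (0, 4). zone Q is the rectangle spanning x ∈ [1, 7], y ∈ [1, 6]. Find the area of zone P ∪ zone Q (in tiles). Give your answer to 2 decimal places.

44.00

By inclusion–exclusion:
Individual areas: |zone P| = 32, |zone Q| = 30.
|zone P∩zone Q|: x∈[1,7], y∈[1,4] → 6·3 = 18.
|zone P ∪ zone Q| = 62 − 18 = 44.00.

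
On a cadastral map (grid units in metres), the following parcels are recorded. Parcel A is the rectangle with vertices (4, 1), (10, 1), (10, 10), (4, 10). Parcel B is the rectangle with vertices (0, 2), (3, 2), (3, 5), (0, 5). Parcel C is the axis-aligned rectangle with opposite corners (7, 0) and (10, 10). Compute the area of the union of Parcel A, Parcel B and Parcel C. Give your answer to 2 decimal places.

By inclusion–exclusion:
Individual areas: |Parcel A| = 54, |Parcel B| = 9, |Parcel C| = 30.
|Parcel A∩Parcel B| = 0 (no overlap).
|Parcel A∩Parcel C|: x∈[7,10], y∈[1,10] → 3·9 = 27.
|Parcel B∩Parcel C| = 0 (no overlap).
|Parcel A∩Parcel B∩Parcel C| = 0.
|Parcel A ∪ Parcel B ∪ Parcel C| = 93 − 27 + 0 = 66.00.

66.00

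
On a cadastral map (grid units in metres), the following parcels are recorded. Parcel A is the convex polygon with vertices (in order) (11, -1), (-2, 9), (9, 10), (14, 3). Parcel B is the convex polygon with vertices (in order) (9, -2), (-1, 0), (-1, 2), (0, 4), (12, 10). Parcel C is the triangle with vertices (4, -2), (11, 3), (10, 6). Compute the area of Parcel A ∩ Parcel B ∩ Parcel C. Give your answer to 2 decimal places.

The intersection is the polygon with vertices (10.087,2.348), (8.304,1.074), (7.037,2.049), (10,6), (10.571,4.286).
By the shoelace formula its area is 8.23.

8.23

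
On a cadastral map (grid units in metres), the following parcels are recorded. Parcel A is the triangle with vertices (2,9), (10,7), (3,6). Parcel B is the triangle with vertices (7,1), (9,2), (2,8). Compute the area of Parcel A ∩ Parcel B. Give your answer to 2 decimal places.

The intersection is the polygon with vertices (3.389,6.056), (2.625,7.125), (2.467,7.6), (4.143,6.163).
By the shoelace formula its area is 0.73.

0.73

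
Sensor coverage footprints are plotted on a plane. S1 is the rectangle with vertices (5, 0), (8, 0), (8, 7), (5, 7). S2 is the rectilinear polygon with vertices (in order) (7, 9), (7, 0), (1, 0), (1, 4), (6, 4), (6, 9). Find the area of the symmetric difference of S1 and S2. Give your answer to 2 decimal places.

|S1| = 21, |S2| = 29, |S1∩S2| = 11.
|S1 △ S2| = |S1| + |S2| − 2·|S1∩S2| = 21 + 29 − 22 = 28.00.

28.00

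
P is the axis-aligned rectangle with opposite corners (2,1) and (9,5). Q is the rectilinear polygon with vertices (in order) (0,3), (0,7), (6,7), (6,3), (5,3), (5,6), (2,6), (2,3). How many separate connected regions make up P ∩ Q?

1

P ∩ Q is a single connected region.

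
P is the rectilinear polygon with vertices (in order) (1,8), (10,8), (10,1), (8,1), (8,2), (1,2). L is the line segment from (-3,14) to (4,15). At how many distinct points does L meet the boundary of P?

The segment lies entirely outside P and never meets its boundary.

0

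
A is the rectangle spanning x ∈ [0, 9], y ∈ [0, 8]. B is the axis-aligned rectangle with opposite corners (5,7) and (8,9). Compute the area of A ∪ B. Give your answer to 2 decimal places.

75.00

By inclusion–exclusion:
Individual areas: |A| = 72, |B| = 6.
|A∩B|: x∈[5,8], y∈[7,8] → 3·1 = 3.
|A ∪ B| = 78 − 3 = 75.00.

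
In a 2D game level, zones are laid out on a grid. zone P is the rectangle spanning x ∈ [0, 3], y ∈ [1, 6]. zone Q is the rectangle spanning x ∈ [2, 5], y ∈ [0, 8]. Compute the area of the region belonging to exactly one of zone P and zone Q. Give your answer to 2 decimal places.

|zone P∩zone Q|: x∈[2,3], y∈[1,6] → 1·5 = 5.
|zone P △ zone Q| = |zone P| + |zone Q| − 2·|zone P∩zone Q| = 15 + 24 − 10 = 29.00.

29.00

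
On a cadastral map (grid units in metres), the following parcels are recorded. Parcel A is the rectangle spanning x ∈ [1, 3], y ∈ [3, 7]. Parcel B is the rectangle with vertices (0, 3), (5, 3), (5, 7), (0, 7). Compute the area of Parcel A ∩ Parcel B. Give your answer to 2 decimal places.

8.00

|Parcel A∩Parcel B|: x∈[1,3], y∈[3,7] → 2·4 = 8.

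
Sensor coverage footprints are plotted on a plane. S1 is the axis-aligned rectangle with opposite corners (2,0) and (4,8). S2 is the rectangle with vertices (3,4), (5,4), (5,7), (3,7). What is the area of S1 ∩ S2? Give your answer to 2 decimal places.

3.00

|S1∩S2|: x∈[3,4], y∈[4,7] → 1·3 = 3.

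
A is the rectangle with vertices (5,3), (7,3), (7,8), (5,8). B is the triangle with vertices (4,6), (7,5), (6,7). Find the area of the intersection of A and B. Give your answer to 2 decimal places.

2.08

The intersection is the polygon with vertices (5,6.5), (6,7), (7,5), (5,5.667).
By the shoelace formula its area is 2.08.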